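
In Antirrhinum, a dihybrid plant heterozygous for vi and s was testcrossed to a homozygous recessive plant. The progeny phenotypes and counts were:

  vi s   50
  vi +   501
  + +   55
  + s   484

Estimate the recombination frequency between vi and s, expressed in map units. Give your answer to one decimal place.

The two most frequent classes, + s (484) and vi + (501), are the parental types, so the F1 was + s / vi +.
The recombinant classes are + + and vi s: 55 + 50 = 105.
Recombination frequency = 105/1090 = 0.0963 ≈ 9.6%, i.e. 9.6 map units.

9.6 map units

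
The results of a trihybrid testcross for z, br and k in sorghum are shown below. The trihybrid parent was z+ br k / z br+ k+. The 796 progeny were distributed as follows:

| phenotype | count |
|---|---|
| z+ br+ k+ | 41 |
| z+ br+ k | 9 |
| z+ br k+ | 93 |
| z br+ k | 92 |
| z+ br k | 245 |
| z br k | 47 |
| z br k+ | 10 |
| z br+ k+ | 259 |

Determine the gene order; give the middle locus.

The two rarest classes, z+ br+ k and z br k+, are the double crossovers. Comparing them with the parentals, only the br allele has switched, so br is the middle locus and the order is k – br – z.

br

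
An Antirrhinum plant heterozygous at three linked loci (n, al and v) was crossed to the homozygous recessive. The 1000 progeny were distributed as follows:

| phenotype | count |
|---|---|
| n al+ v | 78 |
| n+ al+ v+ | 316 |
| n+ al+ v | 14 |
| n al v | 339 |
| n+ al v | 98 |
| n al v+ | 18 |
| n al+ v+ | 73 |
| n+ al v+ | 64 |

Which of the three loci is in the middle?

v

The two most frequent reciprocal classes, n al v and n+ al+ v+, are the parental types, so the F1 was n al v / n+ al+ v+.
The two rarest classes, n al v+ and n+ al+ v, are the double crossovers. Comparing them with the parentals, only the v allele has switched, so v is the middle locus and the order is al – v – n.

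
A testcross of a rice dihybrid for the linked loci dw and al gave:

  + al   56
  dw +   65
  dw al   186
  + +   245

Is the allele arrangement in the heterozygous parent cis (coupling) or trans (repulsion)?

The two most frequent classes are + + (245) and dw al (186); these are the parental (non-recombinant) types.
So the F1 carried + + on one chromosome and dw al on the other — the recessive alleles are on the same chromosome (cis / coupling).

cis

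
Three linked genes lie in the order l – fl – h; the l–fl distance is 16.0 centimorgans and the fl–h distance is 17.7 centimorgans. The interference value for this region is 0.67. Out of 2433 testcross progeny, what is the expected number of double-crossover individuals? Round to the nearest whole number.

23

Map distances give recombination frequencies of 0.160 and 0.177 for the two intervals.
With interference 0.67 (so coincidence = 0.33), expected double-crossover frequency = 0.160 × 0.177 × 0.33 = 0.00935.
Expected number = 0.00935 × 2433 = 22.74 ≈ 23.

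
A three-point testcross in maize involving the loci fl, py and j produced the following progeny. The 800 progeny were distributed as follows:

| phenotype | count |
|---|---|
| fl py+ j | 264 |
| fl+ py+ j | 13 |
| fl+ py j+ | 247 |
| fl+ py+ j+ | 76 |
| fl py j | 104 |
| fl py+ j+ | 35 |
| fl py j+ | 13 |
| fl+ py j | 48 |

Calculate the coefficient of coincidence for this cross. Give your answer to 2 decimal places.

The two most frequent reciprocal classes, fl py+ j and fl+ py j+, are the parental types, so the F1 was fl py+ j / fl+ py j+.
The two rarest classes, fl+ py+ j and fl py j+, are the double crossovers. Comparing them with the parentals, only the fl allele has switched, so fl is the middle locus and the order is j – fl – py.
j–fl: (83 + 26)/800 = 0.1363; fl–py: (180 + 26)/800 = 0.2575.
Expected DCO frequency = 0.1363 × 0.2575 ≈ 0.03510; observed = 26/800 ≈ 0.03250.
Coefficient of coincidence = 0.03250/0.03510 ≈ 0.93.

0.93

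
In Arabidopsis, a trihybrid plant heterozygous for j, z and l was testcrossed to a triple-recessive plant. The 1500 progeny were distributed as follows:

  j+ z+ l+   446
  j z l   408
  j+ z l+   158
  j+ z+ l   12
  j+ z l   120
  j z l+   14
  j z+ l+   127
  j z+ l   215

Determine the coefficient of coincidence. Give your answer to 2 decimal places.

The two most frequent reciprocal classes, j z l and j+ z+ l+, are the parental types, so the F1 was j z l / j+ z+ l+.
The two rarest classes, j z l+ and j+ z+ l, are the double crossovers. Comparing them with the parentals, only the l allele has switched, so l is the middle locus and the order is j – l – z.
j–l: (247 + 26)/1500 = 0.1820; l–z: (373 + 26)/1500 = 0.2660.
Expected DCO frequency = 0.1820 × 0.2660 ≈ 0.04841; observed = 26/1500 ≈ 0.01733.
Coefficient of coincidence = 0.01733/0.04841 ≈ 0.36.

0.36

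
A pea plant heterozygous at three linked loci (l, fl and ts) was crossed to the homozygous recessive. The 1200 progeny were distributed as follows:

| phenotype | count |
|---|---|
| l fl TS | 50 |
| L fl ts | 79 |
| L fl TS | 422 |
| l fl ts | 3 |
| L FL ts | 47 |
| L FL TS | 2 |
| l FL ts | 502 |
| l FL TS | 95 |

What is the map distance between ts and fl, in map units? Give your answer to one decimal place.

The two most frequent reciprocal classes, l FL ts and L fl TS, are the parental types, so the F1 was l FL ts / L fl TS.
The two rarest classes, l fl ts and L FL TS, are the double crossovers. Comparing them with the parentals, only the fl allele has switched, so fl is the middle locus and the order is ts – fl – l.
Crossovers in the ts–fl interval produce the single-crossover classes l FL TS and L fl ts (95 + 79 = 174) plus the double crossovers (5).
RF(ts–fl) = (174 + 5) / 1200 = 179/1200 = 0.1492 → 14.9 map units.

14.9 map units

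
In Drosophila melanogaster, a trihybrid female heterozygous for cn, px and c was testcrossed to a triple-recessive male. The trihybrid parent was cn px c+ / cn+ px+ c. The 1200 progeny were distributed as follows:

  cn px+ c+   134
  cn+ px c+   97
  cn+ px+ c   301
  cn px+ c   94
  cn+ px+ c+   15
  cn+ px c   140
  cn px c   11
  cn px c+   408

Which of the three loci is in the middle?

c

The two rarest classes, cn px c and cn+ px+ c+, are the double crossovers. Comparing them with the parentals, only the c allele has switched, so c is the middle locus and the order is px – c – cn.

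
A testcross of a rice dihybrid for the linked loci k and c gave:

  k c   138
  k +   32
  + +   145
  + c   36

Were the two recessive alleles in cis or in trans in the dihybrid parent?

The two most frequent classes are + + (145) and k c (138); these are the parental (non-recombinant) types.
So the F1 carried + + on one chromosome and k c on the other — the recessive alleles are on the same chromosome (cis / coupling).

cis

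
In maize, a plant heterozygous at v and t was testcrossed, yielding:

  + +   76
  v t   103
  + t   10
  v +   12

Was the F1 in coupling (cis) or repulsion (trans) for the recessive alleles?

cis

The two most frequent classes are + + (76) and v t (103); these are the parental (non-recombinant) types.
So the F1 carried + + on one chromosome and v t on the other — the recessive alleles are on the same chromosome (cis / coupling).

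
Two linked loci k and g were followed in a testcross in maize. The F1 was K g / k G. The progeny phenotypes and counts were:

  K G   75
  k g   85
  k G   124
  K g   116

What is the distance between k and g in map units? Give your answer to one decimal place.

40.0 map units

The recombinant classes are K G and k g: 75 + 85 = 160.
Recombination frequency = 160/400 = 0.4000 ≈ 40.0%, i.e. 40.0 map units.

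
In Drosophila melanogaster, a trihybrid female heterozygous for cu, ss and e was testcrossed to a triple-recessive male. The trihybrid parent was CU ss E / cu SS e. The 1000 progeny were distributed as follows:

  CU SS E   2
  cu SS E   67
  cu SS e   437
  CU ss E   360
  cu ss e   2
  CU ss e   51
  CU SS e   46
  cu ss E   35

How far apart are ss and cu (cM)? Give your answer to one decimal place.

8.5 cM

The two rarest classes, CU SS E and cu ss e, are the double crossovers. Comparing them with the parentals, only the ss allele has switched, so ss is the middle locus and the order is cu – ss – e.
Crossovers in the cu–ss interval produce the single-crossover classes cu ss E and CU SS e (35 + 46 = 81) plus the double crossovers (4).
RF(cu–ss) = (81 + 4) / 1000 = 85/1000 = 0.0850 → 8.5 cM.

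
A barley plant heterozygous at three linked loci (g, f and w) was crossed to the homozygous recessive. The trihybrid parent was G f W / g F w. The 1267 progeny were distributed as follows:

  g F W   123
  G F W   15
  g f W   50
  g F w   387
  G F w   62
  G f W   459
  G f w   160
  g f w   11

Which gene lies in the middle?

f

The two rarest classes, G F W and g f w, are the double crossovers. Comparing them with the parentals, only the f allele has switched, so f is the middle locus and the order is w – f – g.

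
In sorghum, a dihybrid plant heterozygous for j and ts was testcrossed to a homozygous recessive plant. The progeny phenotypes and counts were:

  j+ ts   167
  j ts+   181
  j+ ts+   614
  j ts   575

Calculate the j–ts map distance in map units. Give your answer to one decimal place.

22.6 map units

The two most frequent classes, j+ ts+ (614) and j ts (575), are the parental types, so the F1 was j+ ts+ / j ts.
The recombinant classes are j+ ts and j ts+: 167 + 181 = 348.
Recombination frequency = 348/1537 = 0.2264 ≈ 22.6%, i.e. 22.6 map units.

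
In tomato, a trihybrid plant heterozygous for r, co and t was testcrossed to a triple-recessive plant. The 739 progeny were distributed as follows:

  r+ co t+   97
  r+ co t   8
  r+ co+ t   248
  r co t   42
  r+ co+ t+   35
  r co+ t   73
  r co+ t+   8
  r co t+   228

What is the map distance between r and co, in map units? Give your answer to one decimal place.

25.2 map units

The two most frequent reciprocal classes, r+ co+ t and r co t+, are the parental types, so the F1 was r+ co+ t / r co t+.
The two rarest classes, r+ co t and r co+ t+, are the double crossovers. Comparing them with the parentals, only the co allele has switched, so co is the middle locus and the order is t – co – r.
Crossovers in the co–r interval produce the single-crossover classes r co+ t and r+ co t+ (73 + 97 = 170) plus the double crossovers (16).
RF(co–r) = (170 + 16) / 739 = 186/739 = 0.2517 → 25.2 map units.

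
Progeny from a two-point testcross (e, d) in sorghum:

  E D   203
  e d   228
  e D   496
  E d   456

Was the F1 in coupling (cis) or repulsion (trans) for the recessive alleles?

trans

The two most frequent classes are E d (456) and e D (496); these are the parental (non-recombinant) types.
So the F1 carried E d on one chromosome and e D on the other — the recessive alleles are on opposite chromosomes (trans / repulsion).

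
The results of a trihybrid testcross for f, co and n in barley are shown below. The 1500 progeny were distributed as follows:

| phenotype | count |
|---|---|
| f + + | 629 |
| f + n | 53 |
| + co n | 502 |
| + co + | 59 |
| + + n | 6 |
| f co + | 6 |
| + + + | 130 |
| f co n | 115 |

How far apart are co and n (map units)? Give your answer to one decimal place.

8.3 map units

The two most frequent reciprocal classes, f + + and + co n, are the parental types, so the F1 was f + + / + co n.
The two rarest classes, f co + and + + n, are the double crossovers. Comparing them with the parentals, only the co allele has switched, so co is the middle locus and the order is f – co – n.
Crossovers in the co–n interval produce the single-crossover classes f + n and + co + (53 + 59 = 112) plus the double crossovers (12).
RF(co–n) = (112 + 12) / 1500 = 124/1500 = 0.0827 → 8.3 map units.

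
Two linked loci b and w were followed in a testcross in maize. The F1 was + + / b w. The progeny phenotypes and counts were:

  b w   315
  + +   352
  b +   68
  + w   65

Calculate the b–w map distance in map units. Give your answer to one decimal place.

The recombinant classes are + w and b +: 65 + 68 = 133.
Recombination frequency = 133/800 = 0.1663 ≈ 16.6%, i.e. 16.6 map units.

16.6 map units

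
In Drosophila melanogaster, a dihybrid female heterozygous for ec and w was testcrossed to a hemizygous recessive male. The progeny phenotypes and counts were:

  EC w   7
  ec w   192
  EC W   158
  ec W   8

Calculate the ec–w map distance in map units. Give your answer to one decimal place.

4.1 map units

The two most frequent classes, EC W (158) and ec w (192), are the parental types, so the F1 was EC W / ec w.
The recombinant classes are EC w and ec W: 7 + 8 = 15.
Recombination frequency = 15/365 = 0.0411 ≈ 4.1%, i.e. 4.1 map units.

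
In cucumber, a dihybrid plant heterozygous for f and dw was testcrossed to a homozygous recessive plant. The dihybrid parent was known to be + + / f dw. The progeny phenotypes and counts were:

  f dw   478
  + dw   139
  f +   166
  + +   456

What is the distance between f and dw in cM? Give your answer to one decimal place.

The recombinant classes are + dw and f +: 139 + 166 = 305.
Recombination frequency = 305/1239 = 0.2462 ≈ 24.6%, i.e. 24.6 cM.

24.6 cM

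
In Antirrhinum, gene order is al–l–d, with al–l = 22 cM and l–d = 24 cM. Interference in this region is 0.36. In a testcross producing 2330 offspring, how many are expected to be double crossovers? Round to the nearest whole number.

Map distances give recombination frequencies of 0.220 and 0.240 for the two intervals.
With interference 0.36 (so coincidence = 0.64), expected double-crossover frequency = 0.220 × 0.240 × 0.64 = 0.03379.
Expected number = 0.03379 × 2330 = 78.74 ≈ 79.

79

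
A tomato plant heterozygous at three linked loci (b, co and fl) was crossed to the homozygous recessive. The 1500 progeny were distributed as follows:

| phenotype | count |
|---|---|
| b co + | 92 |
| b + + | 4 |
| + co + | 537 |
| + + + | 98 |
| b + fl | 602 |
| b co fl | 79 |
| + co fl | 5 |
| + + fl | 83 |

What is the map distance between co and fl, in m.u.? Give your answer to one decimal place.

12.4 m.u.

The two most frequent reciprocal classes, + co + and b + fl, are the parental types, so the F1 was + co + / b + fl.
The two rarest classes, + co fl and b + +, are the double crossovers. Comparing them with the parentals, only the fl allele has switched, so fl is the middle locus and the order is b – fl – co.
Crossovers in the fl–co interval produce the single-crossover classes + + + and b co fl (98 + 79 = 177) plus the double crossovers (9).
RF(fl–co) = (177 + 9) / 1500 = 186/1500 = 0.1240 → 12.4 m.u.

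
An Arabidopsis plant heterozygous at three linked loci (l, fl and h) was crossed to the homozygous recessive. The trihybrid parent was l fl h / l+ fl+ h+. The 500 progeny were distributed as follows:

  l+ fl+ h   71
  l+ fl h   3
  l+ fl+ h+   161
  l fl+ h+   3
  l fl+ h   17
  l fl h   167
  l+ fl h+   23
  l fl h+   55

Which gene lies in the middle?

l

The two rarest classes, l+ fl h and l fl+ h+, are the double crossovers. Comparing them with the parentals, only the l allele has switched, so l is the middle locus and the order is h – l – fl.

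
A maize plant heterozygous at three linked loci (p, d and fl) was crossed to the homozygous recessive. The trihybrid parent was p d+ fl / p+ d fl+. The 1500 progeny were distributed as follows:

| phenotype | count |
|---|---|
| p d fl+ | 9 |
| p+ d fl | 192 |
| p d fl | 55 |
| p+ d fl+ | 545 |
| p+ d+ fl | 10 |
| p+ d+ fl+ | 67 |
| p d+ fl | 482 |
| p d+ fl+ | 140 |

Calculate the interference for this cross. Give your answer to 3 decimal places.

0.424

The two rarest classes, p+ d+ fl and p d fl+, are the double crossovers. Comparing them with the parentals, only the p allele has switched, so p is the middle locus and the order is d – p – fl.
d–p: (122 + 19)/1500 = 0.0940; p–fl: (332 + 19)/1500 = 0.2340.
Expected DCO frequency = 0.0940 × 0.2340 ≈ 0.02200; observed = 19/1500 ≈ 0.01267.
Coefficient of coincidence = 0.01267/0.02200 ≈ 0.576; interference = 1 − 0.576 = 0.424.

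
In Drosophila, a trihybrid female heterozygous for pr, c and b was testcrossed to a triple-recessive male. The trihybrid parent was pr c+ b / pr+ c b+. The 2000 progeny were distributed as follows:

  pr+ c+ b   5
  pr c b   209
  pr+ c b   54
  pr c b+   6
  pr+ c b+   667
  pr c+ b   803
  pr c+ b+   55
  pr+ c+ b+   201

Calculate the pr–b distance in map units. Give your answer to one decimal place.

6.0 map units

The two rarest classes, pr+ c+ b and pr c b+, are the double crossovers. Comparing them with the parentals, only the pr allele has switched, so pr is the middle locus and the order is b – pr – c.
Crossovers in the b–pr interval produce the single-crossover classes pr c+ b+ and pr+ c b (55 + 54 = 109) plus the double crossovers (11).
RF(b–pr) = (109 + 11) / 2000 = 120/2000 = 0.0600 → 6.0 map units.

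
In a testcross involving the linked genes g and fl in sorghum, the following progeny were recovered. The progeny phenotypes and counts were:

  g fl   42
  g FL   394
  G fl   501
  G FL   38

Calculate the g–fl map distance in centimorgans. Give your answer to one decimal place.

The two most frequent classes, G fl (501) and g FL (394), are the parental types, so the F1 was G fl / g FL.
The recombinant classes are G FL and g fl: 38 + 42 = 80.
Recombination frequency = 80/975 = 0.0821 ≈ 8.2%, i.e. 8.2 centimorgans.

8.2 centimorgans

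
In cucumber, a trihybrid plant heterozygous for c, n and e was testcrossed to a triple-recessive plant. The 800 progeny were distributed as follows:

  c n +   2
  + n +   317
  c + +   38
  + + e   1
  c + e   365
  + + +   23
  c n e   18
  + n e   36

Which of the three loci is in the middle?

c

The two most frequent reciprocal classes, c + e and + n +, are the parental types, so the F1 was c + e / + n +.
The two rarest classes, + + e and c n +, are the double crossovers. Comparing them with the parentals, only the c allele has switched, so c is the middle locus and the order is e – c – n.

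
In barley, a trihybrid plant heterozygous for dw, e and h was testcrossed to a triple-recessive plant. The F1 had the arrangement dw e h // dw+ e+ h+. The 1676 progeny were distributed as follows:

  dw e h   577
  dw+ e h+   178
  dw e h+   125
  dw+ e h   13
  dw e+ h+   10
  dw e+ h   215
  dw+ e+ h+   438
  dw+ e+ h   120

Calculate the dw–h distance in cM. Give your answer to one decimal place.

16.0 cM

The two rarest classes, dw+ e h and dw e+ h+, are the double crossovers. Comparing them with the parentals, only the dw allele has switched, so dw is the middle locus and the order is h – dw – e.
Crossovers in the h–dw interval produce the single-crossover classes dw e h+ and dw+ e+ h (125 + 120 = 245) plus the double crossovers (23).
RF(h–dw) = (245 + 23) / 1676 = 268/1676 = 0.1599 → 16.0 cM.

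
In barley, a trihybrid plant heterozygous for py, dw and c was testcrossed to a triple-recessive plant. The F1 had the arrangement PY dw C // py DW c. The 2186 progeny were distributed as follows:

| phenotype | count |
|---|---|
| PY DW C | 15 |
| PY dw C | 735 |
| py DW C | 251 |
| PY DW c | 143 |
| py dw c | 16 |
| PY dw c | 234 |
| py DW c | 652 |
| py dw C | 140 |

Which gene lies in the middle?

dw

The two rarest classes, PY DW C and py dw c, are the double crossovers. Comparing them with the parentals, only the dw allele has switched, so dw is the middle locus and the order is c – dw – py.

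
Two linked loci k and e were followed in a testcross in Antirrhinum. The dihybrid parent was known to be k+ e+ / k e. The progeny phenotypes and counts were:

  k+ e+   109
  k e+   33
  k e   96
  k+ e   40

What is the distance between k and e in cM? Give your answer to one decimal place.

The recombinant classes are k+ e and k e+: 40 + 33 = 73.
Recombination frequency = 73/278 = 0.2626 ≈ 26.3%, i.e. 26.3 cM.

26.3 cM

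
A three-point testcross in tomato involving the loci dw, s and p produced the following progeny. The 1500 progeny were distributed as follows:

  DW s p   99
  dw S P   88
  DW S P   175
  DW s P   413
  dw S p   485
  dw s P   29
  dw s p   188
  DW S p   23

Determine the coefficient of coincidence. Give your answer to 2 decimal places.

0.79

The two most frequent reciprocal classes, DW s P and dw S p, are the parental types, so the F1 was DW s P / dw S p.
The two rarest classes, dw s P and DW S p, are the double crossovers. Comparing them with the parentals, only the dw allele has switched, so dw is the middle locus and the order is p – dw – s.
p–dw: (187 + 52)/1500 = 0.1593; dw–s: (363 + 52)/1500 = 0.2767.
Expected DCO frequency = 0.1593 × 0.2767 ≈ 0.04408; observed = 52/1500 ≈ 0.03467.
Coefficient of coincidence = 0.03467/0.04408 ≈ 0.79.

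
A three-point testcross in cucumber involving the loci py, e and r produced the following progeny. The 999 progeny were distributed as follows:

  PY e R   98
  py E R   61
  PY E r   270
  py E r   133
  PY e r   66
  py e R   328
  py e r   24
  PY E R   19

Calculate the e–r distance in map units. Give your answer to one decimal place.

The two most frequent reciprocal classes, PY E r and py e R, are the parental types, so the F1 was PY E r / py e R.
The two rarest classes, PY E R and py e r, are the double crossovers. Comparing them with the parentals, only the r allele has switched, so r is the middle locus and the order is py – r – e.
Crossovers in the r–e interval produce the single-crossover classes PY e r and py E R (66 + 61 = 127) plus the double crossovers (43).
RF(r–e) = (127 + 43) / 999 = 170/999 = 0.1702 → 17.0 map units.

17.0 map units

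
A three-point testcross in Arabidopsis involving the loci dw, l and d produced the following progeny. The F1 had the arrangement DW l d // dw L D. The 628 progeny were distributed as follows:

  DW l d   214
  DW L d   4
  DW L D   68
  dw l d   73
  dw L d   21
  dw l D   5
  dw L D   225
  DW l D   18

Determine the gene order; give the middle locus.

l

The two rarest classes, DW L d and dw l D, are the double crossovers. Comparing them with the parentals, only the l allele has switched, so l is the middle locus and the order is dw – l – d.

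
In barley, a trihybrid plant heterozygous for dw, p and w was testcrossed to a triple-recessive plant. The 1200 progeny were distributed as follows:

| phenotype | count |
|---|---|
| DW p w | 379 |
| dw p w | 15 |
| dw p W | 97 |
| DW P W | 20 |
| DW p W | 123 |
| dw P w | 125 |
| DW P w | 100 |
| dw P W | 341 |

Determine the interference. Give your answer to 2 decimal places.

The two most frequent reciprocal classes, DW p w and dw P W, are the parental types, so the F1 was DW p w / dw P W.
The two rarest classes, dw p w and DW P W, are the double crossovers. Comparing them with the parentals, only the dw allele has switched, so dw is the middle locus and the order is p – dw – w.
p–dw: (197 + 35)/1200 = 0.1933; dw–w: (248 + 35)/1200 = 0.2358.
Expected DCO frequency = 0.1933 × 0.2358 ≈ 0.04558; observed = 35/1200 ≈ 0.02917.
Coefficient of coincidence = 0.02917/0.04558 ≈ 0.64; interference = 1 − 0.64 = 0.36.

0.36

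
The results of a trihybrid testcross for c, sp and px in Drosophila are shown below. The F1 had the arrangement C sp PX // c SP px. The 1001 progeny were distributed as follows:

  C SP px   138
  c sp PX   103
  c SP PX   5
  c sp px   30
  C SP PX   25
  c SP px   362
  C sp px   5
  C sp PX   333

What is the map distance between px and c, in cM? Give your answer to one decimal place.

The two rarest classes, C sp px and c SP PX, are the double crossovers. Comparing them with the parentals, only the px allele has switched, so px is the middle locus and the order is sp – px – c.
Crossovers in the px–c interval produce the single-crossover classes c sp PX and C SP px (103 + 138 = 241) plus the double crossovers (10).
RF(px–c) = (241 + 10) / 1001 = 251/1001 = 0.2507 → 25.1 cM.

25.1 cM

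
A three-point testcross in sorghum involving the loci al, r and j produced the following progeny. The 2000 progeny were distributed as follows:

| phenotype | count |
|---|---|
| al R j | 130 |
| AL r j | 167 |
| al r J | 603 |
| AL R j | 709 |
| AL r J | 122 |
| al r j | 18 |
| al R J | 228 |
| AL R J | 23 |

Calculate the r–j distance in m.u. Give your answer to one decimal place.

The two most frequent reciprocal classes, al r J and AL R j, are the parental types, so the F1 was al r J / AL R j.
The two rarest classes, al r j and AL R J, are the double crossovers. Comparing them with the parentals, only the j allele has switched, so j is the middle locus and the order is al – j – r.
Crossovers in the j–r interval produce the single-crossover classes al R J and AL r j (228 + 167 = 395) plus the double crossovers (41).
RF(j–r) = (395 + 41) / 2000 = 436/2000 = 0.2180 → 21.8 m.u.

21.8 m.u.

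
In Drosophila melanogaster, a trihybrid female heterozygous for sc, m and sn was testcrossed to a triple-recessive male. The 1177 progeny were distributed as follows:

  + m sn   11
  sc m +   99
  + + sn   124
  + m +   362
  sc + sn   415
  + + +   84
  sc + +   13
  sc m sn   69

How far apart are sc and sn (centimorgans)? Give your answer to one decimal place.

21.0 centimorgans

The two most frequent reciprocal classes, + m + and sc + sn, are the parental types, so the F1 was + m + / sc + sn.
The two rarest classes, + m sn and sc + +, are the double crossovers. Comparing them with the parentals, only the sn allele has switched, so sn is the middle locus and the order is m – sn – sc.
Crossovers in the sn–sc interval produce the single-crossover classes sc m + and + + sn (99 + 124 = 223) plus the double crossovers (24).
RF(sn–sc) = (223 + 24) / 1177 = 247/1177 = 0.2099 → 21.0 centimorgans.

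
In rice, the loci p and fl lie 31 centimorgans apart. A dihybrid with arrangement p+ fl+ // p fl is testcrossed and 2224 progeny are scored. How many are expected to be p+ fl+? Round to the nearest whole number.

A map distance of 31 centimorgans corresponds to a recombination frequency of 0.310.
The F1 is p+ fl+ / p fl, so p+ fl+ is a parental gamete class with expected frequency (1 − r)/2 = 0.690/2 = 0.3450.
Expected number = 0.3450 × 2224 = 767.28 ≈ 767.

767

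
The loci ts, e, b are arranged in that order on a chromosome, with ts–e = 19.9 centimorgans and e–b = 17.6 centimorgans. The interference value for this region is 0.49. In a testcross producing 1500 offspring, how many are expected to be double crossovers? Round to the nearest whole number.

27

Map distances give recombination frequencies of 0.199 and 0.176 for the two intervals.
With interference 0.49 (so coincidence = 0.51), expected double-crossover frequency = 0.199 × 0.176 × 0.51 = 0.01786.
Expected number = 0.01786 × 1500 = 26.79 ≈ 27.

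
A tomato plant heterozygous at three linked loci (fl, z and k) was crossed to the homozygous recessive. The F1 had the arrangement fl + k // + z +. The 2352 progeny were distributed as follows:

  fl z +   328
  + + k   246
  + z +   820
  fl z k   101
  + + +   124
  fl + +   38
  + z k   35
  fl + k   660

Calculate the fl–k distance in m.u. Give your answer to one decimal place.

27.5 m.u.

The two rarest classes, fl + + and + z k, are the double crossovers. Comparing them with the parentals, only the k allele has switched, so k is the middle locus and the order is fl – k – z.
Crossovers in the fl–k interval produce the single-crossover classes + + k and fl z + (246 + 328 = 574) plus the double crossovers (73).
RF(fl–k) = (574 + 73) / 2352 = 647/2352 = 0.2751 → 27.5 m.u.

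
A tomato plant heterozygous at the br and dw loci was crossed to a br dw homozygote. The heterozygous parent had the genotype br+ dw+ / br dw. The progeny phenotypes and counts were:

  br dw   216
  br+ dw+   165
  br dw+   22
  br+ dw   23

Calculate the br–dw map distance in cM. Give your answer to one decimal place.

The recombinant classes are br+ dw and br dw+: 23 + 22 = 45.
Recombination frequency = 45/426 = 0.1056 ≈ 10.6%, i.e. 10.6 cM.

10.6 cM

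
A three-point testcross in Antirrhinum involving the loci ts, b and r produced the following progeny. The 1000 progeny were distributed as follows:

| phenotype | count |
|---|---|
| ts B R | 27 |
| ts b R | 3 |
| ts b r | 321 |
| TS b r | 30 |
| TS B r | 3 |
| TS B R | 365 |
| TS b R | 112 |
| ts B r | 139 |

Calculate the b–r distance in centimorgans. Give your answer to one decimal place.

25.7 centimorgans

The two most frequent reciprocal classes, TS B R and ts b r, are the parental types, so the F1 was TS B R / ts b r.
The two rarest classes, TS B r and ts b R, are the double crossovers. Comparing them with the parentals, only the r allele has switched, so r is the middle locus and the order is ts – r – b.
Crossovers in the r–b interval produce the single-crossover classes TS b R and ts B r (112 + 139 = 251) plus the double crossovers (6).
RF(r–b) = (251 + 6) / 1000 = 257/1000 = 0.2570 → 25.7 centimorgans.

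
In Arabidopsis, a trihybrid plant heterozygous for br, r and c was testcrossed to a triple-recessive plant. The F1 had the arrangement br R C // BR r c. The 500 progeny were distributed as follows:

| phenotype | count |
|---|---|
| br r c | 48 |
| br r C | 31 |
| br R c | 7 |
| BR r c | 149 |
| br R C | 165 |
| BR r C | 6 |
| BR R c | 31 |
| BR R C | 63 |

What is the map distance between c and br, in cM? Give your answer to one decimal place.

The two rarest classes, br R c and BR r C, are the double crossovers. Comparing them with the parentals, only the c allele has switched, so c is the middle locus and the order is r – c – br.
Crossovers in the c–br interval produce the single-crossover classes BR R C and br r c (63 + 48 = 111) plus the double crossovers (13).
RF(c–br) = (111 + 13) / 500 = 124/500 = 0.2480 → 24.8 cM.

24.8 cM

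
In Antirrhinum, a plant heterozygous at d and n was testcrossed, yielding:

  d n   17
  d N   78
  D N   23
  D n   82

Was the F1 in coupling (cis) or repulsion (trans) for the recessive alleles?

trans

The two most frequent classes are D n (82) and d N (78); these are the parental (non-recombinant) types.
So the F1 carried D n on one chromosome and d N on the other — the recessive alleles are on opposite chromosomes (trans / repulsion).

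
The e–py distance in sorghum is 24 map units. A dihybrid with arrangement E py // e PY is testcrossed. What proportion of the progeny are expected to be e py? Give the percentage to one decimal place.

12.0%

A map distance of 24 map units corresponds to a recombination frequency of 0.240.
The F1 is E py / e PY, so e py is a recombinant gamete class with expected frequency r/2 = 0.240/2 = 0.1200.
That is 0.1200 = 12.0% of the progeny.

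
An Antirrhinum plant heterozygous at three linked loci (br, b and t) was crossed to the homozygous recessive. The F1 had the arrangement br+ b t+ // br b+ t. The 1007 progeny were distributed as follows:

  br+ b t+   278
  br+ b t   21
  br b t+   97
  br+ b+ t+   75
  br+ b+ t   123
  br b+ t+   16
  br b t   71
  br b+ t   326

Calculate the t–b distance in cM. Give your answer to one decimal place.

18.2 cM

The two rarest classes, br+ b t and br b+ t+, are the double crossovers. Comparing them with the parentals, only the t allele has switched, so t is the middle locus and the order is br – t – b.
Crossovers in the t–b interval produce the single-crossover classes br+ b+ t+ and br b t (75 + 71 = 146) plus the double crossovers (37).
RF(t–b) = (146 + 37) / 1007 = 183/1007 = 0.1817 → 18.2 cM.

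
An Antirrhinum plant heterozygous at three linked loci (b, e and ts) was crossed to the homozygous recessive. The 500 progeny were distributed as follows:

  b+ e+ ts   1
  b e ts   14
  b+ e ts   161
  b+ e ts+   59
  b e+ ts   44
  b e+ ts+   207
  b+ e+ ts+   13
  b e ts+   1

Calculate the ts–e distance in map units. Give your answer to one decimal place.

21.0 map units

The two most frequent reciprocal classes, b+ e ts and b e+ ts+, are the parental types, so the F1 was b+ e ts / b e+ ts+.
The two rarest classes, b+ e+ ts and b e ts+, are the double crossovers. Comparing them with the parentals, only the e allele has switched, so e is the middle locus and the order is ts – e – b.
Crossovers in the ts–e interval produce the single-crossover classes b+ e ts+ and b e+ ts (59 + 44 = 103) plus the double crossovers (2).
RF(ts–e) = (103 + 2) / 500 = 105/500 = 0.2100 → 21.0 map units.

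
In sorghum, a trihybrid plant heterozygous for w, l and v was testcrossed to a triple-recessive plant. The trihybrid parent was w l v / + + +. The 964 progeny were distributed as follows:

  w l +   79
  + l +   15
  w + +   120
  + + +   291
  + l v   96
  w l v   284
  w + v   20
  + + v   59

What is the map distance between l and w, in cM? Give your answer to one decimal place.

26.0 cM

The two rarest classes, w + v and + l +, are the double crossovers. Comparing them with the parentals, only the l allele has switched, so l is the middle locus and the order is v – l – w.
Crossovers in the l–w interval produce the single-crossover classes + l v and w + + (96 + 120 = 216) plus the double crossovers (35).
RF(l–w) = (216 + 35) / 964 = 251/964 = 0.2604 → 26.0 cM.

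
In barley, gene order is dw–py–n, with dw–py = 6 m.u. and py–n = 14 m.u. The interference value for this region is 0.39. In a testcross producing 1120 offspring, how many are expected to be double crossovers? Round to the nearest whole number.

Map distances give recombination frequencies of 0.060 and 0.140 for the two intervals.
With interference 0.39 (so coincidence = 0.61), expected double-crossover frequency = 0.060 × 0.140 × 0.61 = 0.00512.
Expected number = 0.00512 × 1120 = 5.74 ≈ 6.

6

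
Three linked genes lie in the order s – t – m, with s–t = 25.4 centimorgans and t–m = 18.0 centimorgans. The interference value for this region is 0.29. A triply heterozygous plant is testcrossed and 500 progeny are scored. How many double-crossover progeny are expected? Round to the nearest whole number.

Map distances give recombination frequencies of 0.254 and 0.180 for the two intervals.
With interference 0.29 (so coincidence = 0.71), expected double-crossover frequency = 0.254 × 0.180 × 0.71 = 0.03246.
Expected number = 0.03246 × 500 = 16.23 ≈ 16.

16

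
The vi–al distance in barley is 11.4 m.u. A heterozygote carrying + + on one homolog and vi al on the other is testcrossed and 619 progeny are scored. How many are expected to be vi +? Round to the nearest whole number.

A map distance of 11.4 m.u. corresponds to a recombination frequency of 0.114.
The F1 is + + / vi al, so vi + is a recombinant gamete class with expected frequency r/2 = 0.114/2 = 0.0570.
Expected number = 0.0570 × 619 = 35.28 ≈ 35.

35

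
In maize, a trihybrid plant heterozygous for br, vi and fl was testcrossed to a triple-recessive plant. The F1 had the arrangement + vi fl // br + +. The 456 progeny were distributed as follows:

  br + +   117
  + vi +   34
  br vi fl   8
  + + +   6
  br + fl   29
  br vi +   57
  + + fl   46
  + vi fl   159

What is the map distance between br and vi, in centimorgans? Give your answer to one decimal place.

The two rarest classes, br vi fl and + + +, are the double crossovers. Comparing them with the parentals, only the br allele has switched, so br is the middle locus and the order is fl – br – vi.
Crossovers in the br–vi interval produce the single-crossover classes + + fl and br vi + (46 + 57 = 103) plus the double crossovers (14).
RF(br–vi) = (103 + 14) / 456 = 117/456 = 0.2566 → 25.7 centimorgans.

25.7 centimorgans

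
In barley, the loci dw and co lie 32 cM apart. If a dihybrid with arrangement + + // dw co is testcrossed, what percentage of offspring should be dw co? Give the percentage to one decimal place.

A map distance of 32 cM corresponds to a recombination frequency of 0.320.
The F1 is + + / dw co, so dw co is a parental gamete class with expected frequency (1 − r)/2 = 0.680/2 = 0.3400.
That is 0.3400 = 34.0% of the progeny.

34.0%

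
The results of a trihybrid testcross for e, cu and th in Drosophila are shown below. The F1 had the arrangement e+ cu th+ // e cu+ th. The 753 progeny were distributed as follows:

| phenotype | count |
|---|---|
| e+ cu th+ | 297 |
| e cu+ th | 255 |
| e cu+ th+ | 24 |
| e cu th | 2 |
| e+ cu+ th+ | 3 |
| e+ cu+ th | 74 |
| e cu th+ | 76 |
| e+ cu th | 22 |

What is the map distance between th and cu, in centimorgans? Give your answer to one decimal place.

The two rarest classes, e+ cu+ th+ and e cu th, are the double crossovers. Comparing them with the parentals, only the cu allele has switched, so cu is the middle locus and the order is e – cu – th.
Crossovers in the cu–th interval produce the single-crossover classes e+ cu th and e cu+ th+ (22 + 24 = 46) plus the double crossovers (5).
RF(cu–th) = (46 + 5) / 753 = 51/753 = 0.0677 → 6.8 centimorgans.

6.8 centimorgans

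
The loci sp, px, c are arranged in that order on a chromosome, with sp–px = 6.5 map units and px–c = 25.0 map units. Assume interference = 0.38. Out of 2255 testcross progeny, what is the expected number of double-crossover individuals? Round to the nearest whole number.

23

Map distances give recombination frequencies of 0.065 and 0.250 for the two intervals.
With interference 0.38 (so coincidence = 0.62), expected double-crossover frequency = 0.065 × 0.250 × 0.62 = 0.01008.
Expected number = 0.01008 × 2255 = 22.72 ≈ 23.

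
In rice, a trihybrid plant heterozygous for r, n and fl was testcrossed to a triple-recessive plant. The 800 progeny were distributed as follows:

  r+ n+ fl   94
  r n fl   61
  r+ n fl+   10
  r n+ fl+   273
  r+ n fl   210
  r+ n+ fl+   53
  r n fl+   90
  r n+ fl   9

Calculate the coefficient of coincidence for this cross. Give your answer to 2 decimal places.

0.56

The two most frequent reciprocal classes, r+ n fl and r n+ fl+, are the parental types, so the F1 was r+ n fl / r n+ fl+.
The two rarest classes, r+ n fl+ and r n+ fl, are the double crossovers. Comparing them with the parentals, only the fl allele has switched, so fl is the middle locus and the order is n – fl – r.
n–fl: (184 + 19)/800 = 0.2537; fl–r: (114 + 19)/800 = 0.1663.
Expected DCO frequency = 0.2537 × 0.1663 ≈ 0.04219; observed = 19/800 ≈ 0.02375.
Coefficient of coincidence = 0.02375/0.04219 ≈ 0.56.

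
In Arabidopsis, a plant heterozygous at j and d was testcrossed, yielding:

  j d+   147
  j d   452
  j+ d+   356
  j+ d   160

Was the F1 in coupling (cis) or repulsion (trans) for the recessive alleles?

The two most frequent classes are j+ d+ (356) and j d (452); these are the parental (non-recombinant) types.
So the F1 carried j+ d+ on one chromosome and j d on the other — the recessive alleles are on the same chromosome (cis / coupling).

cis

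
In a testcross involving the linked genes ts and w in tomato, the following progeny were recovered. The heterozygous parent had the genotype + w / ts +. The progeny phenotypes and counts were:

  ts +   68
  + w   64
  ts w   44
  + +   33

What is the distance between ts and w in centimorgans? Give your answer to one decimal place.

36.8 centimorgans

The recombinant classes are + + and ts w: 33 + 44 = 77.
Recombination frequency = 77/209 = 0.3684 ≈ 36.8%, i.e. 36.8 centimorgans.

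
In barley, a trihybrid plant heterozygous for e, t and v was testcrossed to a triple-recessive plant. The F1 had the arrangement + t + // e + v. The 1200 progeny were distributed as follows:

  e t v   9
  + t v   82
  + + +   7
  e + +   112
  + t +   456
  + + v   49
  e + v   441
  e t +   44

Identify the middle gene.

The two rarest classes, + + + and e t v, are the double crossovers. Comparing them with the parentals, only the t allele has switched, so t is the middle locus and the order is v – t – e.

t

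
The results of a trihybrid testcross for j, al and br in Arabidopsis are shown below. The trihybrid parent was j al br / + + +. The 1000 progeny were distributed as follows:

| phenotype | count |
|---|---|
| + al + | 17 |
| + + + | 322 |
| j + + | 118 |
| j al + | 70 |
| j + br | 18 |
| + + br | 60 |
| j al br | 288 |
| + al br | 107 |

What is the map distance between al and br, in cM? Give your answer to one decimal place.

16.5 cM

The two rarest classes, j + br and + al +, are the double crossovers. Comparing them with the parentals, only the al allele has switched, so al is the middle locus and the order is j – al – br.
Crossovers in the al–br interval produce the single-crossover classes j al + and + + br (70 + 60 = 130) plus the double crossovers (35).
RF(al–br) = (130 + 35) / 1000 = 165/1000 = 0.1650 → 16.5 cM.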